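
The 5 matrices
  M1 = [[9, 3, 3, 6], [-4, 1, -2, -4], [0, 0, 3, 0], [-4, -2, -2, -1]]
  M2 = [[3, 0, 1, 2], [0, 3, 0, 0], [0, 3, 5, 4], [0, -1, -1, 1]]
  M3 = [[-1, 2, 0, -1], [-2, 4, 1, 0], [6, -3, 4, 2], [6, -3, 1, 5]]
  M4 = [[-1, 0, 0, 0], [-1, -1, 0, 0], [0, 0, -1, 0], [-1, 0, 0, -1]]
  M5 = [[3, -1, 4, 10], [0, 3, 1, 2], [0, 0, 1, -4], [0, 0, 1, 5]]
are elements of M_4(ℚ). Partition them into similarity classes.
Characteristic polynomials: χ_{M1} = (x - 3)^4, χ_{M2} = (x - 3)^4, χ_{M3} = (x - 3)^4, χ_{M4} = (x + 1)^4, χ_{M5} = (x - 3)^4.

{M1}: invariant factors x - 3, x - 3, (x - 3)^2.

{M2, M3, M5}: invariant factors x - 3, (x - 3)^3.

{M4}: invariant factors x + 1, x + 1, (x + 1)^2.

Matrices are similar if and only if their invariant-factor lists agree; the partition into similarity classes is {M1}, {M2, M3, M5}, {M4}.

3 classes: {M1}, {M2, M3, M5}, {M4}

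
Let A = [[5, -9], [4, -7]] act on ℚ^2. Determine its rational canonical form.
R = [[0, -1], [1, -2]]

The invariant factors of A (the non-unit diagonal entries of the Smith normal form of xI - A over ℚ[x]) are (x + 1)^2, each dividing the next. The characteristic polynomial is their product, (x + 1)^2.

The rational canonical form is the block-diagonal matrix of companion matrices C(f_i):
R = [[0, -1], [1, -2]].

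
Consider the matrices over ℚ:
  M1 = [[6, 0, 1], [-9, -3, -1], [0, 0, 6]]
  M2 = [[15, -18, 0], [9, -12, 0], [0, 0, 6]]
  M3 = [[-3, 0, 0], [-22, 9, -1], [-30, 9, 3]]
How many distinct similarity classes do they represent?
2 classes: {M1, M3}, {M2}

Characteristic polynomials: χ_{M1} = (x - 6)^2(x + 3), χ_{M2} = (x - 6)^2(x + 3), χ_{M3} = (x - 6)^2(x + 3).

{M1, M3}: invariant factors (x - 6)^2(x + 3).

{M2}: invariant factors x - 6, (x - 6)(x + 3).

Matrices are similar if and only if their invariant-factor lists agree; the partition into similarity classes is {M1, M3}, {M2}.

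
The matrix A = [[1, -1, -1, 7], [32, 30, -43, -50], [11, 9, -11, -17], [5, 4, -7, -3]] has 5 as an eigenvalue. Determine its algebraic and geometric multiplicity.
The characteristic polynomial is (x - 5)^3(x - 2), so the factor x - 5 appears with exponent 3: the algebraic multiplicity is 3.

rank(A - 5I) = 3, so the eigenspace has dimension 4 - 3 = 1: the geometric multiplicity is 1.

Since 1 < 3, A is not diagonalizable.

algebraic multiplicity 3, geometric multiplicity 1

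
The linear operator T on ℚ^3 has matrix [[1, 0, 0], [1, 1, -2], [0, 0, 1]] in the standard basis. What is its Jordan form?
J = [[1, 1, 0], [0, 1, 0], [0, 0, 1]]

The characteristic polynomial is det(xI - A) = (x - 1)^3, so the eigenvalues are 1 (algebraic multiplicity 3).

For λ = 1: rank(A - I) = 1, rank((A - I)^2) = 0. The eigenspace has dimension 3 - 1 = 2, so there are 2 Jordan blocks; the rank sequence gives block sizes [2, 1].

Assembling the blocks gives the Jordan form J above.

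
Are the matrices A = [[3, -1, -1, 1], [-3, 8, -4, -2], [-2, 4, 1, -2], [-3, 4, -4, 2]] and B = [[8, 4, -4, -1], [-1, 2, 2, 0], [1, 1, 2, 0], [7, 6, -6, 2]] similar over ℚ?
Yes.

Two matrices over a field are similar if and only if they have the same invariant factors.

Both A and B have characteristic polynomial (x - 4)^2(x - 3)^2 and minimal polynomial (x - 4)^2(x - 3)^2. Computing further, both have invariant factors (x - 4)^2(x - 3)^2. Hence A and B are similar.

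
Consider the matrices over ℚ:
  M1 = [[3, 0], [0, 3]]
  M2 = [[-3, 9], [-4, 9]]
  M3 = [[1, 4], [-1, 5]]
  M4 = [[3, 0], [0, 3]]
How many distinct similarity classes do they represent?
Characteristic polynomials: χ_{M1} = (x - 3)^2, χ_{M2} = (x - 3)^2, χ_{M3} = (x - 3)^2, χ_{M4} = (x - 3)^2.

{M1, M4}: invariant factors x - 3, x - 3.

{M2, M3}: invariant factors (x - 3)^2.

Matrices are similar if and only if their invariant-factor lists agree; the partition into similarity classes is {M1, M4}, {M2, M3}.

2 classes: {M1, M4}, {M2, M3}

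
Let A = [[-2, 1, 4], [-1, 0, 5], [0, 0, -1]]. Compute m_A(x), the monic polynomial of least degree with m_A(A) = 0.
m_A(x) = (x + 1)^3

The characteristic polynomial factors as (x + 1)^3. The minimal polynomial is ∏(x - λ)^{k_λ} where k_λ is the size of the largest Jordan block at λ.

For λ = -1: rank(A + I) = 2, and the largest Jordan block has size 3 (the smallest k with rank((A + I)^k) = rank((A + I)^(k+1))).

So m_A(x) = (x + 1)^3.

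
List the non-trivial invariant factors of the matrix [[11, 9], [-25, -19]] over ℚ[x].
The Jordan structure of A has elementary divisors (x + 4)^2. Arranging the block sizes at each eigenvalue in decreasing order and taking row products gives the invariant factors.

Invariant factors (smallest first, each dividing the next): (x + 4)^2.

Check: the last factor (x + 4)^2 is the minimal polynomial, and the product (x + 4)^2 is the characteristic polynomial.

(x + 4)^2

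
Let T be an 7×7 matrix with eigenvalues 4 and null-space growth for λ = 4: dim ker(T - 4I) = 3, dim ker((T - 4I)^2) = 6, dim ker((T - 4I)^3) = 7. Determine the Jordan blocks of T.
Jordan blocks: (4, 3), (4, 2), (4, 2)

λ = 4: successive nullity increments [3, 3, 1] count blocks of size ≥ k; block sizes are [3, 2, 2].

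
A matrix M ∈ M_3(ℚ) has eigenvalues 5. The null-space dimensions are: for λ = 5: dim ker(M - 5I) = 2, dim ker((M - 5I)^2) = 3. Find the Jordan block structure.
λ = 5: successive nullity increments [2, 1] count blocks of size ≥ k; block sizes are [2, 1].

Jordan blocks: (5, 2), (5, 1)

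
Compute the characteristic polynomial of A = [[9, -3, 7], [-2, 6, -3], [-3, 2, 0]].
xI - A = [[x - 9, 3, -7], [2, x - 6, 3], [3, -2, x]].

Expanding det(xI - A) along the first row:
det(xI - A) = + (x - 9)·det([[x - 6, 3], [-2, x]]) - (3)·det([[2, 3], [3, x]]) + (-7)·det([[2, x - 6], [3, -2]]).

Evaluating gives χ_A(x) = x^3 - 15x^2 + 75x - 125 = (x - 5)^3.

χ_A(x) = (x - 5)^3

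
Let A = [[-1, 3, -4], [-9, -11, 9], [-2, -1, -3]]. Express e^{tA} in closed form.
A has Jordan form J = [[-5, 1, 0], [0, -5, 1], [0, 0, -5]] with A = PJP^{-1}, so e^{tA} = P e^{tJ} P^{-1}.

For a Jordan block J_k(λ), e^{tJ_k(λ)} = e^{λt} · (I + tN + t^2 N^2/2! + ... + t^{k-1} N^{k-1}/(k-1)!) where N is the nilpotent superdiagonal part.

Assembling the blocks and conjugating back gives the entries of e^{tA} as shown above.

e^{tA} = [[(-3*t^2 + 8*t + 2)*e^{-5*t}/2, t*(3 - t)*e^{-5*t}, t*(3*t - 8)*e^{-5*t}/2], [-9*t*e^{-5*t}, (1 - 6*t)*e^{-5*t}, 9*t*e^{-5*t}], [t*(-3*t - 4)*e^{-5*t}/2, -t*(t + 1)*e^{-5*t}, (3*t^2 + 4*t + 2)*e^{-5*t}/2]]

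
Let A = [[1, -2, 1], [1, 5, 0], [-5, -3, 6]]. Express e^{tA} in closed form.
A has Jordan form J = [[4, 1, 0], [0, 4, 1], [0, 0, 4]] with A = PJP^{-1}, so e^{tA} = P e^{tJ} P^{-1}.

For a Jordan block J_k(λ), e^{tJ_k(λ)} = e^{λt} · (I + tN + t^2 N^2/2! + ... + t^{k-1} N^{k-1}/(k-1)!) where N is the nilpotent superdiagonal part.

Assembling the blocks and conjugating back gives the entries of e^{tA} as shown above.

e^{tA} = [[(t^2 - 3*t + 1)*e^{4*t}, t*(t - 4)*e^{4*t}/2, t*(2 - t)*e^{4*t}/2], [t*(1 - t)*e^{4*t}, (-t^2/2 + t + 1)*e^{4*t}, t^2*e^{4*t}/2], [t*(t - 5)*e^{4*t}, t*(t - 6)*e^{4*t}/2, (-t^2 + 4*t + 2)*e^{4*t}/2]]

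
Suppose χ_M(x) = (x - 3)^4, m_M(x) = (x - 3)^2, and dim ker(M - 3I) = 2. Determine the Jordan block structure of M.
Jordan blocks: (3, 2), (3, 2)

λ = 3: algebraic multiplicity 4 (exponent in χ_M), largest block size 2 (exponent in m_M), 2 blocks (geometric multiplicity). These force block sizes [2, 2].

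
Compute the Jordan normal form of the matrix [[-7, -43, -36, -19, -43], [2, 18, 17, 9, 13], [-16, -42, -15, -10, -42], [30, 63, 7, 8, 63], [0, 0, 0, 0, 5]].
The characteristic polynomial is det(xI - A) = (x - 5)^3(x + 3)^2, so the eigenvalues are -3 (algebraic multiplicity 2), 5 (algebraic multiplicity 3).

For λ = -3: rank(A + 3I) = 4, rank((A + 3I)^2) = 3. The eigenspace has dimension 5 - 4 = 1, so there is 1 Jordan block; the rank sequence gives block sizes [2].

For λ = 5: rank(A - 5I) = 3, rank((A - 5I)^2) = 2. The eigenspace has dimension 5 - 3 = 2, so there are 2 Jordan blocks; the rank sequence gives block sizes [2, 1].

Assembling the blocks gives the Jordan form J above.

J = [[-3, 1, 0, 0, 0], [0, -3, 0, 0, 0], [0, 0, 5, 1, 0], [0, 0, 0, 5, 0], [0, 0, 0, 0, 5]]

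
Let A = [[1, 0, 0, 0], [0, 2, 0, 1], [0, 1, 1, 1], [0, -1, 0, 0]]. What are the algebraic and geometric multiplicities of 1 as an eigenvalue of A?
The characteristic polynomial is (x - 1)^4, so the factor x - 1 appears with exponent 4: the algebraic multiplicity is 4.

rank(A - I) = 1, so the eigenspace has dimension 4 - 1 = 3: the geometric multiplicity is 3.

Since 3 < 4, A is not diagonalizable.

algebraic multiplicity 4, geometric multiplicity 3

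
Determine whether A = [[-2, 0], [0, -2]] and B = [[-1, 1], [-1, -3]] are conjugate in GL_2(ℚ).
No.

Both have characteristic polynomial (x + 2)^2, but the minimal polynomial of A is x + 2 while the minimal polynomial of B is (x + 2)^2. The minimal polynomial is a similarity invariant, so A and B are not similar.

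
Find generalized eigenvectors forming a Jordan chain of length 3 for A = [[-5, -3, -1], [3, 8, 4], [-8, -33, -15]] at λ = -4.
v_1 = [[2, -5, 14]]^T, v_2 = [[-1, 2, -5]]^T, v_3 = [[0, 1, -3]]^T

We seek v_1 ∈ ker((A + 4I)^3) \ ker((A + 4I)^2), then set v_{i+1} = (A + 4I) v_i.

One such chain is v_1 = [[2, -5, 14]]^T, v_2 = [[-1, 2, -5]]^T, v_3 = [[0, 1, -3]]^T. Check: (A + 4I) v_3 = [[0, 0, 0]]^T = 0.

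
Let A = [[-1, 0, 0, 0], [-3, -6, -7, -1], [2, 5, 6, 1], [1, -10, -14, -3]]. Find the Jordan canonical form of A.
The characteristic polynomial is det(xI - A) = (x + 1)^4, so the eigenvalues are -1 (algebraic multiplicity 4).

For λ = -1: rank(A + I) = 2, rank((A + I)^2) = 0. The eigenspace has dimension 4 - 2 = 2, so there are 2 Jordan blocks; the rank sequence gives block sizes [2, 2].

Assembling the blocks gives the Jordan form J above.

J = [[-1, 1, 0, 0], [0, -1, 0, 0], [0, 0, -1, 1], [0, 0, 0, -1]]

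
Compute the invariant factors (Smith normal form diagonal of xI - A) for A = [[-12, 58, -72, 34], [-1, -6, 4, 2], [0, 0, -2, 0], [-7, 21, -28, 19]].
x + 2, (x - 5)(x + 2)^2

The Jordan structure of A has elementary divisors (x + 2)^2, (x + 2), (x - 5). Arranging the block sizes at each eigenvalue in decreasing order and taking row products gives the invariant factors.

Invariant factors (smallest first, each dividing the next): x + 2, (x - 5)(x + 2)^2.

Check: the last factor (x - 5)(x + 2)^2 is the minimal polynomial, and the product (x - 5)(x + 2)^3 is the characteristic polynomial.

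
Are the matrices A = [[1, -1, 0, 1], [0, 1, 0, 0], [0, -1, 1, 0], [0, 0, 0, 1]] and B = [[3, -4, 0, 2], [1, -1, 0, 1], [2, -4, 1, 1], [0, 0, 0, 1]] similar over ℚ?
Two matrices over a field are similar if and only if they have the same invariant factors.

Both A and B have characteristic polynomial (x - 1)^4 and minimal polynomial (x - 1)^2. Computing further, both have invariant factors (x - 1)^2, (x - 1)^2. Hence A and B are similar.

Yes.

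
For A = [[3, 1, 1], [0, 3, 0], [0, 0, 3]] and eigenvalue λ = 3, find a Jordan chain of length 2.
We seek v_1 ∈ ker((A - 3I)^2) \ ker(A - 3I), then set v_{i+1} = (A - 3I) v_i.

One such chain is v_1 = [[-1, -1, 2]]^T, v_2 = [[1, 0, 0]]^T. Check: (A - 3I) v_2 = [[0, 0, 0]]^T = 0.

v_1 = [[-1, -1, 2]]^T, v_2 = [[1, 0, 0]]^T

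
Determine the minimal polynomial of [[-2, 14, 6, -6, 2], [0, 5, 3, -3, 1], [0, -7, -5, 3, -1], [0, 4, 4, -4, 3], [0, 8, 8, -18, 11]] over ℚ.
m_A(x) = (x - 5)(x - 2)^2(x + 2)

The characteristic polynomial factors as (x - 5)(x - 2)^2(x + 2)^2. The minimal polynomial is ∏(x - λ)^{k_λ} where k_λ is the size of the largest Jordan block at λ.

For λ = -2: rank(A + 2I) = 3, and the largest Jordan block has size 1 (the smallest k with rank((A + 2I)^k) = rank((A + 2I)^(k+1))).
For λ = 2: rank(A - 2I) = 4, and the largest Jordan block has size 2 (the smallest k with rank((A - 2I)^k) = rank((A - 2I)^(k+1))).
For λ = 5: rank(A - 5I) = 4, and the largest Jordan block has size 1 (the smallest k with rank((A - 5I)^k) = rank((A - 5I)^(k+1))).

So m_A(x) = (x - 5)(x - 2)^2(x + 2).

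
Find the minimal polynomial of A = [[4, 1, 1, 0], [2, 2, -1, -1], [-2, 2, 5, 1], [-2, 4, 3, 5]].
m_A(x) = (x - 4)^2

The characteristic polynomial factors as (x - 4)^4. The minimal polynomial is ∏(x - λ)^{k_λ} where k_λ is the size of the largest Jordan block at λ.

For λ = 4: rank(A - 4I) = 2, and the largest Jordan block has size 2 (the smallest k with rank((A - 4I)^k) = rank((A - 4I)^(k+1))).

So m_A(x) = (x - 4)^2.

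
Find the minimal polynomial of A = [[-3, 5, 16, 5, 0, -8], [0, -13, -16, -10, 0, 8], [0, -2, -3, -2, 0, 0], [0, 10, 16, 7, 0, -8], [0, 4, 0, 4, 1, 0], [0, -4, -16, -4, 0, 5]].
The characteristic polynomial factors as (x - 5)(x - 1)(x + 3)^4. The minimal polynomial is ∏(x - λ)^{k_λ} where k_λ is the size of the largest Jordan block at λ.

For λ = -3: rank(A + 3I) = 3, and the largest Jordan block has size 2 (the smallest k with rank((A + 3I)^k) = rank((A + 3I)^(k+1))).
For λ = 1: rank(A - I) = 5, and the largest Jordan block has size 1 (the smallest k with rank((A - I)^k) = rank((A - I)^(k+1))).
For λ = 5: rank(A - 5I) = 5, and the largest Jordan block has size 1 (the smallest k with rank((A - 5I)^k) = rank((A - 5I)^(k+1))).

So m_A(x) = (x - 5)(x - 1)(x + 3)^2.

m_A(x) = (x - 5)(x - 1)(x + 3)^2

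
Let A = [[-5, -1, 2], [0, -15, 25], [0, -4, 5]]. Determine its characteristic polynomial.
xI - A = [[x + 5, 1, -2], [0, x + 15, -25], [0, 4, x - 5]].

Expanding det(xI - A) along the first row:
det(xI - A) = + (x + 5)·det([[x + 15, -25], [4, x - 5]]) - (1)·det([[0, -25], [0, x - 5]]) + (-2)·det([[0, x + 15], [0, 4]]).

Evaluating gives χ_A(x) = x^3 + 15x^2 + 75x + 125 = (x + 5)^3.

χ_A(x) = (x + 5)^3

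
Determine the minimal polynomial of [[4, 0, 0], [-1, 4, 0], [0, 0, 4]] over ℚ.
The characteristic polynomial factors as (x - 4)^3. The minimal polynomial is ∏(x - λ)^{k_λ} where k_λ is the size of the largest Jordan block at λ.

For λ = 4: rank(A - 4I) = 1, and the largest Jordan block has size 2 (the smallest k with rank((A - 4I)^k) = rank((A - 4I)^(k+1))).

So m_A(x) = (x - 4)^2.

m_A(x) = (x - 4)^2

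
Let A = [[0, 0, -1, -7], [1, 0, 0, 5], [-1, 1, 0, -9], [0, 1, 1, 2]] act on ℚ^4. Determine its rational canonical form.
R = [[0, 0, 0, -1], [1, 0, 0, 2], [0, 1, 0, -3], [0, 0, 1, 2]]

The invariant factors of A (the non-unit diagonal entries of the Smith normal form of xI - A over ℚ[x]) are (x^2 - x + 1)^2, each dividing the next. The characteristic polynomial is their product, (x^2 - x + 1)^2.

The rational canonical form is the block-diagonal matrix of companion matrices C(f_i):
R = [[0, 0, 0, -1], [1, 0, 0, 2], [0, 1, 0, -3], [0, 0, 1, 2]].

Note the characteristic polynomial does not split into linear factors over ℚ, so A has no Jordan form over ℚ; the rational canonical form exists over any field.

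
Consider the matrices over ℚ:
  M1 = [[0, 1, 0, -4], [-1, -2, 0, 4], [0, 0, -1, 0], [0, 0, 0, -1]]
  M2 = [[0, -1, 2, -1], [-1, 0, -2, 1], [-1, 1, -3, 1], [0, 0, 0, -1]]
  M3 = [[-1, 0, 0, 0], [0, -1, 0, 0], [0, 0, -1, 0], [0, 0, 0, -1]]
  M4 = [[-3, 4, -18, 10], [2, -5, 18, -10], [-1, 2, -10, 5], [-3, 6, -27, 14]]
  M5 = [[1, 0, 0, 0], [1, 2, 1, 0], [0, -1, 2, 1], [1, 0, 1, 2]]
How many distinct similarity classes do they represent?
Characteristic polynomials: χ_{M1} = (x + 1)^4, χ_{M2} = (x + 1)^4, χ_{M3} = (x + 1)^4, χ_{M4} = (x + 1)^4, χ_{M5} = (x - 2)^3(x - 1).

{M1, M2, M4}: invariant factors x + 1, x + 1, (x + 1)^2.

{M3}: invariant factors x + 1, x + 1, x + 1, x + 1.

{M5}: invariant factors (x - 2)^3(x - 1).

Matrices are similar if and only if their invariant-factor lists agree; the partition into similarity classes is {M1, M2, M4}, {M3}, {M5}.

3 classes: {M1, M2, M4}, {M3}, {M5}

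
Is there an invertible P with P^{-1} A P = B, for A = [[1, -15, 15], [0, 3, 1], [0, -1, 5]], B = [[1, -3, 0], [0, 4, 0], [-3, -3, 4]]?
Both have characteristic polynomial (x - 4)^2(x - 1), but the minimal polynomial of A is (x - 4)^2(x - 1) while the minimal polynomial of B is (x - 4)(x - 1). The minimal polynomial is a similarity invariant, so A and B are not similar.

No.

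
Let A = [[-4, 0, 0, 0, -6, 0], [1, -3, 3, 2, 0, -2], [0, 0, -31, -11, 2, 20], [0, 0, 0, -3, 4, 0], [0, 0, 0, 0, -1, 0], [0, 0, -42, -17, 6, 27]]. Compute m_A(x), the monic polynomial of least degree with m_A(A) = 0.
The characteristic polynomial factors as (x + 1)^2(x + 3)^3(x + 4). The minimal polynomial is ∏(x - λ)^{k_λ} where k_λ is the size of the largest Jordan block at λ.

For λ = -4: rank(A + 4I) = 5, and the largest Jordan block has size 1 (the smallest k with rank((A + 4I)^k) = rank((A + 4I)^(k+1))).
For λ = -3: rank(A + 3I) = 5, and the largest Jordan block has size 3 (the smallest k with rank((A + 3I)^k) = rank((A + 3I)^(k+1))).
For λ = -1: rank(A + I) = 4, and the largest Jordan block has size 1 (the smallest k with rank((A + I)^k) = rank((A + I)^(k+1))).

So m_A(x) = (x + 1)(x + 3)^3(x + 4).

m_A(x) = (x + 1)(x + 3)^3(x + 4)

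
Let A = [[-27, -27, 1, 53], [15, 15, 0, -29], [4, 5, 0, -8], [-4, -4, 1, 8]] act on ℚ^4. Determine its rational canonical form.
The invariant factors of A (the non-unit diagonal entries of the Smith normal form of xI - A over ℚ[x]) are (x + 4)(x^3 + 4x - 2), each dividing the next. The characteristic polynomial is their product, (x + 4)(x^3 + 4x - 2).

The rational canonical form is the block-diagonal matrix of companion matrices C(f_i):
R = [[0, 0, 0, 8], [1, 0, 0, -14], [0, 1, 0, -4], [0, 0, 1, -4]].

Note the characteristic polynomial does not split into linear factors over ℚ, so A has no Jordan form over ℚ; the rational canonical form exists over any field.

R = [[0, 0, 0, 8], [1, 0, 0, -14], [0, 1, 0, -4], [0, 0, 1, -4]]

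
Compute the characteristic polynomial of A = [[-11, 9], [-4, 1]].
χ_A(x) = (x + 5)^2

xI - A = [[x + 11, -9], [4, x - 1]].

Expanding det(xI - A) along the first row:
det(xI - A) = + (x + 11)·det([[x - 1]]) - (-9)·det([[4]]).

Evaluating gives χ_A(x) = x^2 + 10x + 25 = (x + 5)^2.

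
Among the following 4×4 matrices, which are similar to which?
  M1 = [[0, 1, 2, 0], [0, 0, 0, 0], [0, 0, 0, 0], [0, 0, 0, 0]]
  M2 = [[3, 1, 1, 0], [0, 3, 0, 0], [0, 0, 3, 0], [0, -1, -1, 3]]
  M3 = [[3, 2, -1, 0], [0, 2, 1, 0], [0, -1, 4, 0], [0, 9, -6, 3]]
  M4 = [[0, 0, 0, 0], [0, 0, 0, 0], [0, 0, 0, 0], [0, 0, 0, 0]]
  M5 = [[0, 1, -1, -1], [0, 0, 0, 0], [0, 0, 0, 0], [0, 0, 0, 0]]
Characteristic polynomials: χ_{M1} = x^4, χ_{M2} = (x - 3)^4, χ_{M3} = (x - 3)^4, χ_{M4} = x^4, χ_{M5} = x^4.

{M1, M5}: invariant factors x, x, x^2.

{M2}: invariant factors x - 3, x - 3, (x - 3)^2.

{M3}: invariant factors x - 3, (x - 3)^3.

{M4}: invariant factors x, x, x, x.

Matrices are similar if and only if their invariant-factor lists agree; the partition into similarity classes is {M1, M5}, {M2}, {M3}, {M4}.

4 classes: {M1, M5}, {M2}, {M3}, {M4}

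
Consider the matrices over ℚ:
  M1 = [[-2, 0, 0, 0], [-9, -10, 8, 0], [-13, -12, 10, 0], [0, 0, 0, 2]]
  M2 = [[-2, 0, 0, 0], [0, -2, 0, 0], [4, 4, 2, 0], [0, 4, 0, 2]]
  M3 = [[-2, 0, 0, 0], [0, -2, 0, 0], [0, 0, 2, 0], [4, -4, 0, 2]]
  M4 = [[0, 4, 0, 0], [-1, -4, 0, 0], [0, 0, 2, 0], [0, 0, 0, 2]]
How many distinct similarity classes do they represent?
Characteristic polynomials: χ_{M1} = (x - 2)^2(x + 2)^2, χ_{M2} = (x - 2)^2(x + 2)^2, χ_{M3} = (x - 2)^2(x + 2)^2, χ_{M4} = (x - 2)^2(x + 2)^2.

{M1, M4}: invariant factors x - 2, (x - 2)(x + 2)^2.

{M2, M3}: invariant factors (x - 2)(x + 2), (x - 2)(x + 2).

Matrices are similar if and only if their invariant-factor lists agree; the partition into similarity classes is {M1, M4}, {M2, M3}.

2 classes: {M1, M4}, {M2, M3}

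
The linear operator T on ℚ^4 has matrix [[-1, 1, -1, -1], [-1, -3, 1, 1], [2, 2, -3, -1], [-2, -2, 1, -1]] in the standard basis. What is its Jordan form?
The characteristic polynomial is det(xI - A) = (x + 2)^4, so the eigenvalues are -2 (algebraic multiplicity 4).

For λ = -2: rank(A + 2I) = 2, rank((A + 2I)^2) = 0. The eigenspace has dimension 4 - 2 = 2, so there are 2 Jordan blocks; the rank sequence gives block sizes [2, 2].

Assembling the blocks gives the Jordan form J above.

J = [[-2, 1, 0, 0], [0, -2, 0, 0], [0, 0, -2, 1], [0, 0, 0, -2]]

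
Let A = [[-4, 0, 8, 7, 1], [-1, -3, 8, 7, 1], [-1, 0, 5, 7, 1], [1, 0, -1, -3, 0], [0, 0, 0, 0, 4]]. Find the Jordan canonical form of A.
The characteristic polynomial is det(xI - A) = (x - 4)^2(x + 3)^3, so the eigenvalues are -3 (algebraic multiplicity 3), 4 (algebraic multiplicity 2).

For λ = -3: rank(A + 3I) = 3, rank((A + 3I)^2) = 2. The eigenspace has dimension 5 - 3 = 2, so there are 2 Jordan blocks; the rank sequence gives block sizes [2, 1].

For λ = 4: rank(A - 4I) = 4, rank((A - 4I)^2) = 3. The eigenspace has dimension 5 - 4 = 1, so there is 1 Jordan block; the rank sequence gives block sizes [2].

Assembling the blocks gives the Jordan form J above.

J = [[-3, 1, 0, 0, 0], [0, -3, 0, 0, 0], [0, 0, -3, 0, 0], [0, 0, 0, 4, 1], [0, 0, 0, 0, 4]]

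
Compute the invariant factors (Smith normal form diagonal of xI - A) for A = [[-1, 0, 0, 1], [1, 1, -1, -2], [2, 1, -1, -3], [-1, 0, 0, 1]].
The Jordan structure of A has elementary divisors x^2, x^2. Arranging the block sizes at each eigenvalue in decreasing order and taking row products gives the invariant factors.

Invariant factors (smallest first, each dividing the next): x^2, x^2.

Check: the last factor x^2 is the minimal polynomial, and the product x^4 is the characteristic polynomial.

x^2, x^2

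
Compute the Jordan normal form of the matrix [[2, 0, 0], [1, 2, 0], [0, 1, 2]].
The characteristic polynomial is det(xI - A) = (x - 2)^3, so the eigenvalues are 2 (algebraic multiplicity 3).

For λ = 2: rank(A - 2I) = 2, rank((A - 2I)^2) = 1, rank((A - 2I)^3) = 0. The eigenspace has dimension 3 - 2 = 1, so there is 1 Jordan block; the rank sequence gives block sizes [3].

Assembling the blocks gives the Jordan form J above.

J = [[2, 1, 0], [0, 2, 1], [0, 0, 2]]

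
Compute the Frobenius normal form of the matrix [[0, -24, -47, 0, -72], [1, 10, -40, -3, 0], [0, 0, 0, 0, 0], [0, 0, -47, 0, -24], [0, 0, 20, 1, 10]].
R = [[0, -24, 0, 0, 0], [1, 10, 0, 0, 0], [0, 0, 0, 0, 0], [0, 0, 1, 0, -24], [0, 0, 0, 1, 10]]

The invariant factors of A (the non-unit diagonal entries of the Smith normal form of xI - A over ℚ[x]) are (x - 6)(x - 4), x(x - 6)(x - 4), each dividing the next. The characteristic polynomial is their product, x(x - 6)^2(x - 4)^2.

The rational canonical form is the block-diagonal matrix of companion matrices C(f_i):
R = [[0, -24, 0, 0, 0], [1, 10, 0, 0, 0], [0, 0, 0, 0, 0], [0, 0, 1, 0, -24], [0, 0, 0, 1, 10]].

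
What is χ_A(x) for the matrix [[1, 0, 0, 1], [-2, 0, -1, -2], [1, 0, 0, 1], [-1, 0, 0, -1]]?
χ_A(x) = x^4

xI - A = [[x - 1, 0, 0, -1], [2, x, 1, 2], [-1, 0, x, -1], [1, 0, 0, x + 1]].

Expanding det(xI - A) along the first row:
det(xI - A) = + (x - 1)·det([[x, 1, 2], [0, x, -1], [0, 0, x + 1]]) - (0)·det([[2, 1, 2], [-1, x, -1], [1, 0, x + 1]]) + (0)·det([[2, x, 2], [-1, 0, -1], [1, 0, x + 1]]) - (-1)·det([[2, x, 1], [-1, 0, x], [1, 0, 0]]).

Evaluating gives χ_A(x) = x^4.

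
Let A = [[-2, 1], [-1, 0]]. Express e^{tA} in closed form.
A has Jordan form J = [[-1, 1], [0, -1]] with A = PJP^{-1}, so e^{tA} = P e^{tJ} P^{-1}.

For a Jordan block J_k(λ), e^{tJ_k(λ)} = e^{λt} · (I + tN + t^2 N^2/2! + ... + t^{k-1} N^{k-1}/(k-1)!) where N is the nilpotent superdiagonal part.

Assembling the blocks and conjugating back gives the entries of e^{tA} as shown above.

e^{tA} = [[(1 - t)*e^{-t}, t*e^{-t}], [-t*e^{-t}, (t + 1)*e^{-t}]]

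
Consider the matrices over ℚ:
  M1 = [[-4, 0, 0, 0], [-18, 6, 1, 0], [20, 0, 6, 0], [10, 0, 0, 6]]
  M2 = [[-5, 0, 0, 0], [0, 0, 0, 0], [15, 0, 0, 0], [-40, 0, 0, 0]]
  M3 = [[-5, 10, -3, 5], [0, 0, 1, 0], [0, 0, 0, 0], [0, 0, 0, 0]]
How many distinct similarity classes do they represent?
Characteristic polynomials: χ_{M1} = (x - 6)^3(x + 4), χ_{M2} = x^3(x + 5), χ_{M3} = x^3(x + 5).

{M1}: invariant factors x - 6, (x - 6)^2(x + 4).

{M2}: invariant factors x, x, x(x + 5).

{M3}: invariant factors x, x^2(x + 5).

Matrices are similar if and only if their invariant-factor lists agree; the partition into similarity classes is {M1}, {M2}, {M3}.

3 classes: {M1}, {M2}, {M3}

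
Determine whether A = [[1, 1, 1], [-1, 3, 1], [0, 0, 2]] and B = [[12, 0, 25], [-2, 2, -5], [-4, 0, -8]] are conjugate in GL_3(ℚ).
Two matrices over a field are similar if and only if they have the same invariant factors.

Both A and B have characteristic polynomial (x - 2)^3 and minimal polynomial (x - 2)^2. Computing further, both have invariant factors x - 2, (x - 2)^2. Hence A and B are similar.

Yes.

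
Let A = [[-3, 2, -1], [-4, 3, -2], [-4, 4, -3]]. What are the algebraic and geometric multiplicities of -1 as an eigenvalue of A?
The characteristic polynomial is (x + 1)^3, so the factor x + 1 appears with exponent 3: the algebraic multiplicity is 3.

rank(A + I) = 1, so the eigenspace has dimension 3 - 1 = 2: the geometric multiplicity is 2.

Since 2 < 3, A is not diagonalizable.

algebraic multiplicity 3, geometric multiplicity 2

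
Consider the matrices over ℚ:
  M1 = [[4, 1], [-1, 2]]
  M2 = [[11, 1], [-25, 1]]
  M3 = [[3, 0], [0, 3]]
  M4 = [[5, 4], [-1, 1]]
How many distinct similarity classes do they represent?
Characteristic polynomials: χ_{M1} = (x - 3)^2, χ_{M2} = (x - 6)^2, χ_{M3} = (x - 3)^2, χ_{M4} = (x - 3)^2.

{M1, M4}: invariant factors (x - 3)^2.

{M2}: invariant factors (x - 6)^2.

{M3}: invariant factors x - 3, x - 3.

Matrices are similar if and only if their invariant-factor lists agree; the partition into similarity classes is {M1, M4}, {M2}, {M3}.

3 classes: {M1, M4}, {M2}, {M3}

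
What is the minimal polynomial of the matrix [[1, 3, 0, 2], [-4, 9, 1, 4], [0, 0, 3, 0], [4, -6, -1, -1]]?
m_A(x) = (x - 3)^3

The characteristic polynomial factors as (x - 3)^4. The minimal polynomial is ∏(x - λ)^{k_λ} where k_λ is the size of the largest Jordan block at λ.

For λ = 3: rank(A - 3I) = 2, and the largest Jordan block has size 3 (the smallest k with rank((A - 3I)^k) = rank((A - 3I)^(k+1))).

So m_A(x) = (x - 3)^3.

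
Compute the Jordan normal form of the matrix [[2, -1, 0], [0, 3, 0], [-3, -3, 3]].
J = [[2, 0, 0], [0, 3, 0], [0, 0, 3]]

The characteristic polynomial is det(xI - A) = (x - 3)^2(x - 2), so the eigenvalues are 2 (algebraic multiplicity 1), 3 (algebraic multiplicity 2).

For λ = 2: algebraic multiplicity 1 gives one 1×1 block.

For λ = 3: rank(A - 3I) = 1. The eigenspace has dimension 3 - 1 = 2, so there are 2 Jordan blocks; the rank sequence gives block sizes [1, 1].

Assembling the blocks gives the Jordan form J above.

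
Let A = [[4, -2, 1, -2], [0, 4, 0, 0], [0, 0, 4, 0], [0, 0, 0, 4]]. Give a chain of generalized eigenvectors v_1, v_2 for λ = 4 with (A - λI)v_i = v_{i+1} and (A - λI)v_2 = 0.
We seek v_1 ∈ ker((A - 4I)^2) \ ker(A - 4I), then set v_{i+1} = (A - 4I) v_i.

One such chain is v_1 = [[1, 1, 1, -1]]^T, v_2 = [[1, 0, 0, 0]]^T. Check: (A - 4I) v_2 = [[0, 0, 0, 0]]^T = 0.

v_1 = [[1, 1, 1, -1]]^T, v_2 = [[1, 0, 0, 0]]^T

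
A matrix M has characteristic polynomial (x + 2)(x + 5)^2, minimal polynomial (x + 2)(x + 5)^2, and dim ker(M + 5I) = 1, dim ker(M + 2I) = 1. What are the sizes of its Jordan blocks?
Jordan blocks: (-5, 2), (-2, 1)

λ = -5: algebraic multiplicity 2 (exponent in χ_M), largest block size 2 (exponent in m_M), 1 block (geometric multiplicity). This forces block sizes [2].
λ = -2: algebraic multiplicity 1 (exponent in χ_M), largest block size 1 (exponent in m_M), 1 block (geometric multiplicity). This forces block sizes [1].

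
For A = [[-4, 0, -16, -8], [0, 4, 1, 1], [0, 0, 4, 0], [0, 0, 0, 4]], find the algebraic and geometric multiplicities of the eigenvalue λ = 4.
algebraic multiplicity 3, geometric multiplicity 2

The characteristic polynomial is (x - 4)^3(x + 4), so the factor x - 4 appears with exponent 3: the algebraic multiplicity is 3.

rank(A - 4I) = 2, so the eigenspace has dimension 4 - 2 = 2: the geometric multiplicity is 2.

Since 2 < 3, A is not diagonalizable.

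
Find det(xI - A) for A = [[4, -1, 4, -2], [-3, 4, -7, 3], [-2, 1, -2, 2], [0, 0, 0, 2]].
xI - A = [[x - 4, 1, -4, 2], [3, x - 4, 7, -3], [2, -1, x + 2, -2], [0, 0, 0, x - 2]].

Expanding det(xI - A) along the first row:
det(xI - A) = + (x - 4)·det([[x - 4, 7, -3], [-1, x + 2, -2], [0, 0, x - 2]]) - (1)·det([[3, 7, -3], [2, x + 2, -2], [0, 0, x - 2]]) + (-4)·det([[3, x - 4, -3], [2, -1, -2], [0, 0, x - 2]]) - (2)·det([[3, x - 4, 7], [2, -1, x + 2], [0, 0, 0]]).

Evaluating gives χ_A(x) = x^4 - 8x^3 + 24x^2 - 32x + 16 = (x - 2)^4.

χ_A(x) = (x - 2)^4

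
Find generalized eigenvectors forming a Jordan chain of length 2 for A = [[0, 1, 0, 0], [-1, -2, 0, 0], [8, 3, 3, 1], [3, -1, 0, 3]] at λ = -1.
We seek v_1 ∈ ker((A + I)^2) \ ker(A + I), then set v_{i+1} = (A + I) v_i.

One such chain is v_1 = [[0, 1, -1, 0]]^T, v_2 = [[1, -1, -1, -1]]^T. Check: (A + I) v_2 = [[0, 0, 0, 0]]^T = 0.

v_1 = [[0, 1, -1, 0]]^T, v_2 = [[1, -1, -1, -1]]^T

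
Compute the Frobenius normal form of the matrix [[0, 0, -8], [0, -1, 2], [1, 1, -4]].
The invariant factors of A (the non-unit diagonal entries of the Smith normal form of xI - A over ℚ[x]) are (x + 2)(x^2 + 3x + 4), each dividing the next. The characteristic polynomial is their product, (x + 2)(x^2 + 3x + 4).

The rational canonical form is the block-diagonal matrix of companion matrices C(f_i):
R = [[0, 0, -8], [1, 0, -10], [0, 1, -5]].

Note the characteristic polynomial does not split into linear factors over ℚ, so A has no Jordan form over ℚ; the rational canonical form exists over any field.

R = [[0, 0, -8], [1, 0, -10], [0, 1, -5]]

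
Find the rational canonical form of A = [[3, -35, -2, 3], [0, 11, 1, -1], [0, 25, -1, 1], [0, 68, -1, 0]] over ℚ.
The invariant factors of A (the non-unit diagonal entries of the Smith normal form of xI - A over ℚ[x]) are x - 3, (x - 4)(x - 3)^2, each dividing the next. The characteristic polynomial is their product, (x - 4)(x - 3)^3.

The rational canonical form is the block-diagonal matrix of companion matrices C(f_i):
R = [[3, 0, 0, 0], [0, 0, 0, 36], [0, 1, 0, -33], [0, 0, 1, 10]].

R = [[3, 0, 0, 0], [0, 0, 0, 36], [0, 1, 0, -33], [0, 0, 1, 10]]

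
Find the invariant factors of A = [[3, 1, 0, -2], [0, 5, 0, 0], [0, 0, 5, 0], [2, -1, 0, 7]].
The Jordan structure of A has elementary divisors (x - 5)^2, (x - 5), (x - 5). Arranging the block sizes at each eigenvalue in decreasing order and taking row products gives the invariant factors.

Invariant factors (smallest first, each dividing the next): x - 5, x - 5, (x - 5)^2.

Check: the last factor (x - 5)^2 is the minimal polynomial, and the product (x - 5)^4 is the characteristic polynomial.

x - 5, x - 5, (x - 5)^2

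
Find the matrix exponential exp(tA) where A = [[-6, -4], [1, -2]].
A has Jordan form J = [[-4, 1], [0, -4]] with A = PJP^{-1}, so e^{tA} = P e^{tJ} P^{-1}.

For a Jordan block J_k(λ), e^{tJ_k(λ)} = e^{λt} · (I + tN + t^2 N^2/2! + ... + t^{k-1} N^{k-1}/(k-1)!) where N is the nilpotent superdiagonal part.

Assembling the blocks and conjugating back gives the entries of e^{tA} as shown above.

e^{tA} = [[(1 - 2*t)*e^{-4*t}, -4*t*e^{-4*t}], [t*e^{-4*t}, (2*t + 1)*e^{-4*t}]]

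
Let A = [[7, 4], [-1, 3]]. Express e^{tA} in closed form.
e^{tA} = [[(2*t + 1)*e^{5*t}, 4*t*e^{5*t}], [-t*e^{5*t}, (1 - 2*t)*e^{5*t}]]

A has Jordan form J = [[5, 1], [0, 5]] with A = PJP^{-1}, so e^{tA} = P e^{tJ} P^{-1}.

For a Jordan block J_k(λ), e^{tJ_k(λ)} = e^{λt} · (I + tN + t^2 N^2/2! + ... + t^{k-1} N^{k-1}/(k-1)!) where N is the nilpotent superdiagonal part.

Assembling the blocks and conjugating back gives the entries of e^{tA} as shown above.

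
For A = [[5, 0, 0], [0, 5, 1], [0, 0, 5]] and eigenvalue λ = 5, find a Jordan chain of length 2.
We seek v_1 ∈ ker((A - 5I)^2) \ ker(A - 5I), then set v_{i+1} = (A - 5I) v_i.

One such chain is v_1 = [[1, 5, -1]]^T, v_2 = [[0, -1, 0]]^T. Check: (A - 5I) v_2 = [[0, 0, 0]]^T = 0.

v_1 = [[1, 5, -1]]^T, v_2 = [[0, -1, 0]]^T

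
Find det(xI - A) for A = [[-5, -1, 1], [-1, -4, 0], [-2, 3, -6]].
χ_A(x) = (x + 5)^3

xI - A = [[x + 5, 1, -1], [1, x + 4, 0], [2, -3, x + 6]].

Expanding det(xI - A) along the first row:
det(xI - A) = + (x + 5)·det([[x + 4, 0], [-3, x + 6]]) - (1)·det([[1, 0], [2, x + 6]]) + (-1)·det([[1, x + 4], [2, -3]]).

Evaluating gives χ_A(x) = x^3 + 15x^2 + 75x + 125 = (x + 5)^3.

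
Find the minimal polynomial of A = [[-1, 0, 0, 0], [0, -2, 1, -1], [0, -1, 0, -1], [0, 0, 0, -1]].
m_A(x) = (x + 1)^2

The characteristic polynomial factors as (x + 1)^4. The minimal polynomial is ∏(x - λ)^{k_λ} where k_λ is the size of the largest Jordan block at λ.

For λ = -1: rank(A + I) = 1, and the largest Jordan block has size 2 (the smallest k with rank((A + I)^k) = rank((A + I)^(k+1))).

So m_A(x) = (x + 1)^2.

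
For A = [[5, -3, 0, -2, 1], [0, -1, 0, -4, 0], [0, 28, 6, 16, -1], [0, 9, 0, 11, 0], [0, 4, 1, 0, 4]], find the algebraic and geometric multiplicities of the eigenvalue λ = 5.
algebraic multiplicity 5, geometric multiplicity 2

The characteristic polynomial is (x - 5)^5, so the factor x - 5 appears with exponent 5: the algebraic multiplicity is 5.

rank(A - 5I) = 3, so the eigenspace has dimension 5 - 3 = 2: the geometric multiplicity is 2.

Since 2 < 5, A is not diagonalizable.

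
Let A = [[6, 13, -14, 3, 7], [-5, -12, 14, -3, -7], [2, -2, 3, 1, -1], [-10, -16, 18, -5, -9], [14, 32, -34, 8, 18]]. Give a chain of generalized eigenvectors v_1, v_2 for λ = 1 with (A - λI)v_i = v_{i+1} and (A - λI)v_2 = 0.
We seek v_1 ∈ ker((A - I)^2) \ ker(A - I), then set v_{i+1} = (A - I) v_i.

One such chain is v_1 = [[0, 1, 0, 0, -2]]^T, v_2 = [[-1, 1, 0, 2, -2]]^T. Check: (A - I) v_2 = [[0, 0, 0, 0, 0]]^T = 0.

v_1 = [[0, 1, 0, 0, -2]]^T, v_2 = [[-1, 1, 0, 2, -2]]^T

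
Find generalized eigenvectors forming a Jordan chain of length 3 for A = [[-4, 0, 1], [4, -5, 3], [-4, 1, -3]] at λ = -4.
v_1 = [[0, 1, 0]]^T, v_2 = [[0, -1, 1]]^T, v_3 = [[1, 4, 0]]^T

We seek v_1 ∈ ker((A + 4I)^3) \ ker((A + 4I)^2), then set v_{i+1} = (A + 4I) v_i.

One such chain is v_1 = [[0, 1, 0]]^T, v_2 = [[0, -1, 1]]^T, v_3 = [[1, 4, 0]]^T. Check: (A + 4I) v_3 = [[0, 0, 0]]^T = 0.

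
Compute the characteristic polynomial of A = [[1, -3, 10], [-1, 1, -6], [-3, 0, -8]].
χ_A(x) = (x + 2)^3

xI - A = [[x - 1, 3, -10], [1, x - 1, 6], [3, 0, x + 8]].

Expanding det(xI - A) along the first row:
det(xI - A) = + (x - 1)·det([[x - 1, 6], [0, x + 8]]) - (3)·det([[1, 6], [3, x + 8]]) + (-10)·det([[1, x - 1], [3, 0]]).

Evaluating gives χ_A(x) = x^3 + 6x^2 + 12x + 8 = (x + 2)^3.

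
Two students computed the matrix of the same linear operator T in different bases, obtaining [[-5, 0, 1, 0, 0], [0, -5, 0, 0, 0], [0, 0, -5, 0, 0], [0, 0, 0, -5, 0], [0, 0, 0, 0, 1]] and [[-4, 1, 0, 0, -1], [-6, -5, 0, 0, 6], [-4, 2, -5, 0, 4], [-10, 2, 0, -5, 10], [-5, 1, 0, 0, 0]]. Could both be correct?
Two matrices over a field are similar if and only if they have the same invariant factors.

Both A and B have characteristic polynomial (x - 1)(x + 5)^4 and minimal polynomial (x - 1)(x + 5)^2. Computing further, both have invariant factors x + 5, x + 5, (x - 1)(x + 5)^2. Hence A and B are similar.

Yes.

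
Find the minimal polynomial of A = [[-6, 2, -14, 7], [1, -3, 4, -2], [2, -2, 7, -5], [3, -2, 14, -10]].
The characteristic polynomial factors as (x + 3)^4. The minimal polynomial is ∏(x - λ)^{k_λ} where k_λ is the size of the largest Jordan block at λ.

For λ = -3: rank(A + 3I) = 2, and the largest Jordan block has size 3 (the smallest k with rank((A + 3I)^k) = rank((A + 3I)^(k+1))).

So m_A(x) = (x + 3)^3.

m_A(x) = (x + 3)^3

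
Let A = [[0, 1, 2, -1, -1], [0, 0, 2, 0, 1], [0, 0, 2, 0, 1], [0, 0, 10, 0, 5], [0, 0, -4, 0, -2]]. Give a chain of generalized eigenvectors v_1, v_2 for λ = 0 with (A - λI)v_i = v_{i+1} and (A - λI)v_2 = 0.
v_1 = [[0, 1, 0, 0, 0]]^T, v_2 = [[1, 0, 0, 0, 0]]^T

We seek v_1 ∈ ker(A^2) \ ker(A), then set v_{i+1} = A v_i.

One such chain is v_1 = [[0, 1, 0, 0, 0]]^T, v_2 = [[1, 0, 0, 0, 0]]^T. Check: A v_2 = [[0, 0, 0, 0, 0]]^T = 0.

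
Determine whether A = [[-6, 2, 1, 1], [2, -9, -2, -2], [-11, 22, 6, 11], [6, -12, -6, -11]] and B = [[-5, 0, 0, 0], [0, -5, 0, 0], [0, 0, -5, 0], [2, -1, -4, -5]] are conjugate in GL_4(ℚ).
Yes.

Two matrices over a field are similar if and only if they have the same invariant factors.

Both A and B have characteristic polynomial (x + 5)^4 and minimal polynomial (x + 5)^2. Computing further, both have invariant factors x + 5, x + 5, (x + 5)^2. Hence A and B are similar.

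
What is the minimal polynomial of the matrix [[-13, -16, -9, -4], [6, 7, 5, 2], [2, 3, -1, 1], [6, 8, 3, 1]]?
m_A(x) = (x + 1)^3(x + 3)

The characteristic polynomial factors as (x + 1)^3(x + 3). The minimal polynomial is ∏(x - λ)^{k_λ} where k_λ is the size of the largest Jordan block at λ.

For λ = -3: rank(A + 3I) = 3, and the largest Jordan block has size 1 (the smallest k with rank((A + 3I)^k) = rank((A + 3I)^(k+1))).
For λ = -1: rank(A + I) = 3, and the largest Jordan block has size 3 (the smallest k with rank((A + I)^k) = rank((A + I)^(k+1))).

So m_A(x) = (x + 1)^3(x + 3).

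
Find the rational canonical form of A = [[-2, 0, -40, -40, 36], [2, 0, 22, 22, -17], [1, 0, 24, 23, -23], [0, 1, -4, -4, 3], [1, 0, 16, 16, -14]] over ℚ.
The invariant factors of A (the non-unit diagonal entries of the Smith normal form of xI - A over ℚ[x]) are (x - 2)^2(x^3 + 2x - 2), each dividing the next. The characteristic polynomial is their product, (x - 2)^2(x^3 + 2x - 2).

The rational canonical form is the block-diagonal matrix of companion matrices C(f_i):
R = [[0, 0, 0, 0, 8], [1, 0, 0, 0, -16], [0, 1, 0, 0, 10], [0, 0, 1, 0, -6], [0, 0, 0, 1, 4]].

Note the characteristic polynomial does not split into linear factors over ℚ, so A has no Jordan form over ℚ; the rational canonical form exists over any field.

R = [[0, 0, 0, 0, 8], [1, 0, 0, 0, -16], [0, 1, 0, 0, 10], [0, 0, 1, 0, -6], [0, 0, 0, 1, 4]]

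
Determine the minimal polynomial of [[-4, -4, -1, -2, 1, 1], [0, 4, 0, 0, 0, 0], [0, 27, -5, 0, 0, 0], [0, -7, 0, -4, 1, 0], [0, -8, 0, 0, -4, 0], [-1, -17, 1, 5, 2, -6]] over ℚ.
m_A(x) = (x - 4)(x + 4)^2(x + 5)^2

The characteristic polynomial factors as (x - 4)(x + 4)^2(x + 5)^3. The minimal polynomial is ∏(x - λ)^{k_λ} where k_λ is the size of the largest Jordan block at λ.

For λ = -5: rank(A + 5I) = 4, and the largest Jordan block has size 2 (the smallest k with rank((A + 5I)^k) = rank((A + 5I)^(k+1))).
For λ = -4: rank(A + 4I) = 5, and the largest Jordan block has size 2 (the smallest k with rank((A + 4I)^k) = rank((A + 4I)^(k+1))).
For λ = 4: rank(A - 4I) = 5, and the largest Jordan block has size 1 (the smallest k with rank((A - 4I)^k) = rank((A - 4I)^(k+1))).

So m_A(x) = (x - 4)(x + 4)^2(x + 5)^2.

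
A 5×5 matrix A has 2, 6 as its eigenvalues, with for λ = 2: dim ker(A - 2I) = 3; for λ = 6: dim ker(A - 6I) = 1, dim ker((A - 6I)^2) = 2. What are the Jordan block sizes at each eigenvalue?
λ = 2: successive nullity increments [3] count blocks of size ≥ k; block sizes are [1, 1, 1].
λ = 6: successive nullity increments [1, 1] count blocks of size ≥ k; block sizes are [2].

Jordan blocks: (2, 1), (2, 1), (2, 1), (6, 2)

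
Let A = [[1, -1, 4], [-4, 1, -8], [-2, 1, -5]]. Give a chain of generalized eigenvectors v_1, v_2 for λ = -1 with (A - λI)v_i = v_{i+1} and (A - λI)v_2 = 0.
v_1 = [[1, 1, 0]]^T, v_2 = [[1, -2, -1]]^T

We seek v_1 ∈ ker((A + I)^2) \ ker(A + I), then set v_{i+1} = (A + I) v_i.

One such chain is v_1 = [[1, 1, 0]]^T, v_2 = [[1, -2, -1]]^T. Check: (A + I) v_2 = [[0, 0, 0]]^T = 0.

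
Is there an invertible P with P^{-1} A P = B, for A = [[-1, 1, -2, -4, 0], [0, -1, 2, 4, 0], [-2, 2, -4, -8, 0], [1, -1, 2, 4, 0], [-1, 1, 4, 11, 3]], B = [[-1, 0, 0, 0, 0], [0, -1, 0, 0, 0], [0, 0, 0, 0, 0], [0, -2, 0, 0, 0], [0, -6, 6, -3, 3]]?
No.

Both have characteristic polynomial x^2(x - 3)(x + 1)^2, but the minimal polynomial of A is x(x - 3)(x + 1)^2 while the minimal polynomial of B is x(x - 3)(x + 1). The minimal polynomial is a similarity invariant, so A and B are not similar.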